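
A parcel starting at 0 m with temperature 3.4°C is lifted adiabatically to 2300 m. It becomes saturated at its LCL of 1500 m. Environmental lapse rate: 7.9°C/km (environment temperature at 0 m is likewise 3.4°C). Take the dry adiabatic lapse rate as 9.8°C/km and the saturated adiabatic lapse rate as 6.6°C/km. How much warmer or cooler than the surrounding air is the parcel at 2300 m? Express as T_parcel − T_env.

-1.81°C (parcel cooler than environment)

Parcel:
  Dry to 1500 m: -9.8 × 1.5 km = -14.7°C, so T = -11.3°C.
  Saturated to 2300 m: -6.6 × 0.8 km = -5.28°C, so T = -16.58°C.
Environment:
  Environment to 2300 m: -7.9 × 2.3 km = -18.17°C, so T = -14.77°C.
T_parcel − T_env = -16.58 − (-14.77) = -1.81°C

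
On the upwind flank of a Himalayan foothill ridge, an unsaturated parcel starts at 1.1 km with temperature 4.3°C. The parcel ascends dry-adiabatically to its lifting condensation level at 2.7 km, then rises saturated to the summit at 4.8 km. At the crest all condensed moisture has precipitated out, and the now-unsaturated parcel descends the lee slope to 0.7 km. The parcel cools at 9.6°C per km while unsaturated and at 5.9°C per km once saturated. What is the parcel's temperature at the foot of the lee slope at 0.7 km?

From 1100 m to 2700 m (dry): cools by 9.6 × 1.6 = 15.36°C, giving -11.06°C.
From 2700 m to 4800 m (saturated): cools by 5.9 × 2.1 = 12.39°C, giving -23.45°C.
From 4800 m to 700 m (dry descent): warms by 9.6 × 4.1 = 39.36°C, giving 15.91°C.

15.91°C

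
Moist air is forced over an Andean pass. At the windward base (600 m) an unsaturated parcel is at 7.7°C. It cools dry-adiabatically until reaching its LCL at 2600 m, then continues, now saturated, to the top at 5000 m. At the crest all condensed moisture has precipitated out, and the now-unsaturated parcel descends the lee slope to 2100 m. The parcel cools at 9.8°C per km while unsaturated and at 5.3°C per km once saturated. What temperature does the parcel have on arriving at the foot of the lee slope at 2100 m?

3.8°C

600 → 2600 m (dry, 9.8°C/km): ΔT = -9.8 × 2 = -19.6°C → T = -11.9°C
2600 → 5000 m (saturated, 5.3°C/km): ΔT = -5.3 × 2.4 = -12.72°C → T = -24.62°C
5000 → 2100 m (dry descent, 9.8°C/km): ΔT = +9.8 × 2.9 = +28.42°C → T = 3.8°C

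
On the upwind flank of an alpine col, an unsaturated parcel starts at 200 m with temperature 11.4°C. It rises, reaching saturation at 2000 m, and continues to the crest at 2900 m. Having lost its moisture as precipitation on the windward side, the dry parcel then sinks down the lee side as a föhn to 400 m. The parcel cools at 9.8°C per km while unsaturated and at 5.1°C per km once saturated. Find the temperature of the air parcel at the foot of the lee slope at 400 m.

13.67°C

200–2000 m, dry: Δz = 1.8 km ⇒ ΔT = -17.64°C; T = -6.24°C
2000–2900 m, saturated: Δz = 0.9 km ⇒ ΔT = -4.59°C; T = -10.83°C
2900–400 m, dry descent: Δz = 2.5 km ⇒ ΔT = +24.5°C; T = 13.67°C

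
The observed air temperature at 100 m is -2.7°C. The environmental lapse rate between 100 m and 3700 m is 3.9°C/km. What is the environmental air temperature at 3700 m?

100–3700 m, environmental: Δz = 3.6 km ⇒ ΔT = -14.04°C; T = -16.74°C

-16.74°C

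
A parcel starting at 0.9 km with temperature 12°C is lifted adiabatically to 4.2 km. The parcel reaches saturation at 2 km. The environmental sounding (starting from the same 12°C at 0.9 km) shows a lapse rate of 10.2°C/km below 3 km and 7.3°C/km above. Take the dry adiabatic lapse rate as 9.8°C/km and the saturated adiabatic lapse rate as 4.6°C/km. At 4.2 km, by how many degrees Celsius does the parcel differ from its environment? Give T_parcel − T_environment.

Parcel:
  900 → 2000 m (dry, 9.8°C/km): ΔT = -9.8 × 1.1 = -10.78°C → T = 1.22°C
  2000 → 4200 m (saturated, 4.6°C/km): ΔT = -4.6 × 2.2 = -10.12°C → T = -8.9°C
Environment:
  900 → 3000 m (environment, lower layer, 10.2°C/km): ΔT = -10.2 × 2.1 = -21.42°C → T = -9.42°C
  3000 → 4200 m (environment, upper layer, 7.3°C/km): ΔT = -7.3 × 1.2 = -8.76°C → T = -18.18°C
T_parcel − T_env = -8.9 − (-18.18) = +9.28°C

+9.28°C (parcel warmer than environment)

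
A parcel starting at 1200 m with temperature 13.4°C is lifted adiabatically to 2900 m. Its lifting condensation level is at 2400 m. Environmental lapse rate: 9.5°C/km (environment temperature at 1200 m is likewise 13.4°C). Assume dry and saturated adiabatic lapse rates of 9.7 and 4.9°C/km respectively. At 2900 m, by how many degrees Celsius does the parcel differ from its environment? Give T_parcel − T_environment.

+2.06°C (parcel warmer than environment)

Parcel:
  1200–2400 m, dry: Δz = 1.2 km ⇒ ΔT = -11.64°C; T = 1.76°C
  2400–2900 m, saturated: Δz = 0.5 km ⇒ ΔT = -2.45°C; T = -0.69°C
Environment:
  1200–2900 m, environment: Δz = 1.7 km ⇒ ΔT = -16.15°C; T = -2.75°C
T_parcel − T_env = -0.69 − (-2.75) = +2.06°C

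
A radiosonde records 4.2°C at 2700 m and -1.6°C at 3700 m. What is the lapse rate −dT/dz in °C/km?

5.8°C/km

Γ = −ΔT/Δz = (4.2 − (-1.6)) / (3700 − 2700) m
  = 5.8°C / 1 km = 5.8°C/km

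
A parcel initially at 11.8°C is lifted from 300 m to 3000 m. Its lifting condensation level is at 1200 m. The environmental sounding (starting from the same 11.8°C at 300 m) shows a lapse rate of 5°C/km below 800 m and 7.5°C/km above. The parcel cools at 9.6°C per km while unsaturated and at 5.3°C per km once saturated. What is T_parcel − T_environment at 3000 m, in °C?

Parcel:
  300–1200 m, dry: Δz = 0.9 km ⇒ ΔT = -8.64°C; T = 3.16°C
  1200–3000 m, saturated: Δz = 1.8 km ⇒ ΔT = -9.54°C; T = -6.38°C
Environment:
  300–800 m, environment, lower layer: Δz = 0.5 km ⇒ ΔT = -2.5°C; T = 9.3°C
  800–3000 m, environment, upper layer: Δz = 2.2 km ⇒ ΔT = -16.5°C; T = -7.2°C
T_parcel − T_env = -6.38 − (-7.2) = +0.82°C

+0.82°C (parcel warmer than environment)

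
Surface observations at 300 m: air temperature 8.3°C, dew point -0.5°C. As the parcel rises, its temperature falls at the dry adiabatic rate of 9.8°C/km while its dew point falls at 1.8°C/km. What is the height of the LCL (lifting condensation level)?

1400 m

T and T_d converge at 9.8 − 1.8 = 8°C per km
Height above start = (8.3 − (-0.5)) / 8 = 1.1 km
LCL altitude = 300 m + 1100 m = 1400 m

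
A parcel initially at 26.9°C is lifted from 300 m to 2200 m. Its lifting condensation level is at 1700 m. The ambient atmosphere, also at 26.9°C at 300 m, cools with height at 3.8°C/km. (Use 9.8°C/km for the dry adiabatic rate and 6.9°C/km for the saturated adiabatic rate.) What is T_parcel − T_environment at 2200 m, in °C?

-9.95°C (parcel cooler than environment)

Parcel:
  300–1700 m, dry: Δz = 1.4 km ⇒ ΔT = -13.72°C; T = 13.18°C
  1700–2200 m, saturated: Δz = 0.5 km ⇒ ΔT = -3.45°C; T = 9.73°C
Environment:
  300–2200 m, environment: Δz = 1.9 km ⇒ ΔT = -7.22°C; T = 19.68°C
T_parcel − T_env = 9.73 − 19.68 = -9.95°C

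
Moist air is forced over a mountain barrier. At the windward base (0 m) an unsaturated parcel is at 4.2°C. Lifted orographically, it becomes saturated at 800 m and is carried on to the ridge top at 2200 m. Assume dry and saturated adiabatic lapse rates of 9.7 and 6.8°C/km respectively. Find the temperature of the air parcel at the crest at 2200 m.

-13.08°C

From 0 m to 800 m (dry): cools by 9.7 × 0.8 = 7.76°C, giving -3.56°C.
From 800 m to 2200 m (saturated): cools by 6.8 × 1.4 = 9.52°C, giving -13.08°C.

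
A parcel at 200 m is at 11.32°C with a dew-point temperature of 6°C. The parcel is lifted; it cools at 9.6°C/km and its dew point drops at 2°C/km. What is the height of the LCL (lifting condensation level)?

T and T_d converge at 9.6 − 2 = 7.6°C per km
Height above start = (11.32 − 6) / 7.6 = 0.7 km
LCL altitude = 200 m + 700 m = 900 m

900 m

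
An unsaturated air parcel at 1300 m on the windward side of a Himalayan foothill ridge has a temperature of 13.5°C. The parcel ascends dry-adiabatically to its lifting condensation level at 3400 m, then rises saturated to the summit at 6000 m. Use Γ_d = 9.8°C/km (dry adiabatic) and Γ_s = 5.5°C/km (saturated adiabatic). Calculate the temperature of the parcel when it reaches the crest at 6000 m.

-21.38°C

From 1300 m to 3400 m (dry): cools by 9.8 × 2.1 = 20.58°C, giving -7.08°C.
From 3400 m to 6000 m (saturated): cools by 5.5 × 2.6 = 14.3°C, giving -21.38°C.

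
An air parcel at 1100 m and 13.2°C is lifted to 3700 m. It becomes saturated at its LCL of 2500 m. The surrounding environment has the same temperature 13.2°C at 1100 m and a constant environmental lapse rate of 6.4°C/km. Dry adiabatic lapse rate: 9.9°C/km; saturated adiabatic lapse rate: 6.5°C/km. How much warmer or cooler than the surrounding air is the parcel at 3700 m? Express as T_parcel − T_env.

-5.02°C (parcel cooler than environment)

Parcel:
  1100–2500 m, dry: Δz = 1.4 km ⇒ ΔT = -13.86°C; T = -0.66°C
  2500–3700 m, saturated: Δz = 1.2 km ⇒ ΔT = -7.8°C; T = -8.46°C
Environment:
  1100–3700 m, environment: Δz = 2.6 km ⇒ ΔT = -16.64°C; T = -3.44°C
T_parcel − T_env = -8.46 − (-3.44) = -5.02°C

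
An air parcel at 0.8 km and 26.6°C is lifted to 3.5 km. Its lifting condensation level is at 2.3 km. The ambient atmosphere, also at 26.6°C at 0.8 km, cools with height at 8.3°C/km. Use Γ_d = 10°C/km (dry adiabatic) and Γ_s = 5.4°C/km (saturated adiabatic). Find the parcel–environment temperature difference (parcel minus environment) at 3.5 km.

Parcel:
  800 → 2300 m (dry, 10°C/km): ΔT = -10 × 1.5 = -15°C → T = 11.6°C
  2300 → 3500 m (saturated, 5.4°C/km): ΔT = -5.4 × 1.2 = -6.48°C → T = 5.12°C
Environment:
  800 → 3500 m (environment, 8.3°C/km): ΔT = -8.3 × 2.7 = -22.41°C → T = 4.19°C
T_parcel − T_env = 5.12 − 4.19 = +0.93°C

+0.93°C (parcel warmer than environment)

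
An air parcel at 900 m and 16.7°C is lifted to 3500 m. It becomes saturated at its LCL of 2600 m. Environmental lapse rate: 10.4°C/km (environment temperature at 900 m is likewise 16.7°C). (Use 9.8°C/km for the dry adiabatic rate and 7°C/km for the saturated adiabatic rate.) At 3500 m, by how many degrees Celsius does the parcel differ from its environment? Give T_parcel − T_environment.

Parcel:
  900–2600 m, dry: Δz = 1.7 km ⇒ ΔT = -16.66°C; T = 0.04°C
  2600–3500 m, saturated: Δz = 0.9 km ⇒ ΔT = -6.3°C; T = -6.26°C
Environment:
  900–3500 m, environment: Δz = 2.6 km ⇒ ΔT = -27.04°C; T = -10.34°C
T_parcel − T_env = -6.26 − (-10.34) = +4.08°C

+4.08°C (parcel warmer than environment)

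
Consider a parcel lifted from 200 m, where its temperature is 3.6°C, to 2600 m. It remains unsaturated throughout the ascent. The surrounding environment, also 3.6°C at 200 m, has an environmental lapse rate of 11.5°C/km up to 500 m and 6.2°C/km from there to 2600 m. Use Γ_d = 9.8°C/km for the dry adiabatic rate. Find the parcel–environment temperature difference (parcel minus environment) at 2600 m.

-7.05°C (parcel cooler than environment)

Parcel:
  200 → 2600 m (dry, 9.8°C/km): ΔT = -9.8 × 2.4 = -23.52°C → T = -19.92°C
Environment:
  200 → 500 m (environment, lower layer, 11.5°C/km): ΔT = -11.5 × 0.3 = -3.45°C → T = 0.15°C
  500 → 2600 m (environment, upper layer, 6.2°C/km): ΔT = -6.2 × 2.1 = -13.02°C → T = -12.87°C
T_parcel − T_env = -19.92 − (-12.87) = -7.05°C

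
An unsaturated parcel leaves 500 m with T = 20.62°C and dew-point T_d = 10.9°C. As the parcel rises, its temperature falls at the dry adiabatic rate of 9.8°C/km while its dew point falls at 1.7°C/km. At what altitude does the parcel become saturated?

1700 m

T and T_d converge at 9.8 − 1.7 = 8.1°C per km
Height above start = (20.62 − 10.9) / 8.1 = 1.2 km
LCL altitude = 500 m + 1200 m = 1700 m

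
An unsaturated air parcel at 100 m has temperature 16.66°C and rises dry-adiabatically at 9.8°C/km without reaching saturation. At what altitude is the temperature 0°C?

Height above start = (16.66 − 0) / 9.8 = 1.7 km
Altitude = 100 m + 1700 m = 1800 m

1800 m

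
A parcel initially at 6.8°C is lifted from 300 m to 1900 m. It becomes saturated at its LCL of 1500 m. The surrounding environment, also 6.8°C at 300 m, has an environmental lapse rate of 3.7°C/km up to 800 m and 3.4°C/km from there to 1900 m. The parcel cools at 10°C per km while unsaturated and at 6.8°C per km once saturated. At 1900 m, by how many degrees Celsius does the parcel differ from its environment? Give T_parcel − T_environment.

Parcel:
  From 300 m to 1500 m (dry): cools by 10 × 1.2 = 12°C, giving -5.2°C.
  From 1500 m to 1900 m (saturated): cools by 6.8 × 0.4 = 2.72°C, giving -7.92°C.
Environment:
  From 300 m to 800 m (environment, lower layer): cools by 3.7 × 0.5 = 1.85°C, giving 4.95°C.
  From 800 m to 1900 m (environment, upper layer): cools by 3.4 × 1.1 = 3.74°C, giving 1.21°C.
T_parcel − T_env = -7.92 − 1.21 = -9.13°C

-9.13°C (parcel cooler than environment)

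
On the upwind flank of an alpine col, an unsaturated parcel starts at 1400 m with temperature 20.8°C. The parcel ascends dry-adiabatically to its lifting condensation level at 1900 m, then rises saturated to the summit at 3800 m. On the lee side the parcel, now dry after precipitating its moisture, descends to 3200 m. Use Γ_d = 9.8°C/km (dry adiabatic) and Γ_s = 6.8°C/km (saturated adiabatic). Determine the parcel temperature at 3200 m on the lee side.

8.86°C

From 1400 m to 1900 m (dry): cools by 9.8 × 0.5 = 4.9°C, giving 15.9°C.
From 1900 m to 3800 m (saturated): cools by 6.8 × 1.9 = 12.92°C, giving 2.98°C.
From 3800 m to 3200 m (dry descent): warms by 9.8 × 0.6 = 5.88°C, giving 8.86°C.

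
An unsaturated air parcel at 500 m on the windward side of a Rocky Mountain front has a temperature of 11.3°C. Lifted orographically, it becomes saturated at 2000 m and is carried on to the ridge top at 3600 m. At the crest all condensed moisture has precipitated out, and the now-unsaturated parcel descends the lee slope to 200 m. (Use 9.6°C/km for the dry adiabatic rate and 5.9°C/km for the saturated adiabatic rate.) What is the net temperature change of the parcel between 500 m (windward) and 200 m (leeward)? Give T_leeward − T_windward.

500–2000 m, dry: Δz = 1.5 km ⇒ ΔT = -14.4°C; T = -3.1°C
2000–3600 m, saturated: Δz = 1.6 km ⇒ ΔT = -9.44°C; T = -12.54°C
3600–200 m, dry descent: Δz = 3.4 km ⇒ ΔT = +32.64°C; T = 20.1°C
Net change vs windward start: 20.1 − 11.3 = +8.8°C

+8.8°C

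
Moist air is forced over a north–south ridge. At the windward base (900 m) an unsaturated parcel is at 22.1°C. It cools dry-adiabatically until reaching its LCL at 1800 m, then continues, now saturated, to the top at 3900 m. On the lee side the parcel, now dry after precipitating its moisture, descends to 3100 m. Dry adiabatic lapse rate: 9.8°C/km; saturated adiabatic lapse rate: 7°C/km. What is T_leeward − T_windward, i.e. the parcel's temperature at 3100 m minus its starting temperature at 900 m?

-15.68°C

Dry to 1800 m: -9.8 × 0.9 km = -8.82°C, so T = 13.28°C.
Saturated to 3900 m: -7 × 2.1 km = -14.7°C, so T = -1.42°C.
Dry descent to 3100 m: +9.8 × 0.8 km = +7.84°C, so T = 6.42°C.
Net change vs windward start: 6.42 − 22.1 = -15.68°C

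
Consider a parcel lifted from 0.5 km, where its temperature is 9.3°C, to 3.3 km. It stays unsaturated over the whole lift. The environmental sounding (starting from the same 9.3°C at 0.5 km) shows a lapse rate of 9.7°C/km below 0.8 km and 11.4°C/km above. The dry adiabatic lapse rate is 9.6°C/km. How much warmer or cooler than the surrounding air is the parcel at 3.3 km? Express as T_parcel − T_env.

+4.53°C (parcel warmer than environment)

Parcel:
  500–3300 m, dry: Δz = 2.8 km ⇒ ΔT = -26.88°C; T = -17.58°C
Environment:
  500–800 m, environment, lower layer: Δz = 0.3 km ⇒ ΔT = -2.91°C; T = 6.39°C
  800–3300 m, environment, upper layer: Δz = 2.5 km ⇒ ΔT = -28.5°C; T = -22.11°C
T_parcel − T_env = -17.58 − (-22.11) = +4.53°C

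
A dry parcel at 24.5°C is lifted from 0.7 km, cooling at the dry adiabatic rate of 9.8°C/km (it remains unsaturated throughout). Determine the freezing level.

Height above start = (24.5 − 0) / 9.8 = 2.5 km
Altitude = 700 m + 2500 m = 3200 m

3.2 km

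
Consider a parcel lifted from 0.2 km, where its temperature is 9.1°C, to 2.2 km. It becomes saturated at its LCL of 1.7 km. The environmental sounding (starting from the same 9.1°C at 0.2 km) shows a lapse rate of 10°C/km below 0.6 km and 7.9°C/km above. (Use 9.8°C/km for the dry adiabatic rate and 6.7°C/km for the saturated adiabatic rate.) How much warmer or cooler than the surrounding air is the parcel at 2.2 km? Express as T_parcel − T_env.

-1.41°C (parcel cooler than environment)

Parcel:
  From 200 m to 1700 m (dry): cools by 9.8 × 1.5 = 14.7°C, giving -5.6°C.
  From 1700 m to 2200 m (saturated): cools by 6.7 × 0.5 = 3.35°C, giving -8.95°C.
Environment:
  From 200 m to 600 m (environment, lower layer): cools by 10 × 0.4 = 4°C, giving 5.1°C.
  From 600 m to 2200 m (environment, upper layer): cools by 7.9 × 1.6 = 12.64°C, giving -7.54°C.
T_parcel − T_env = -8.95 − (-7.54) = -1.41°C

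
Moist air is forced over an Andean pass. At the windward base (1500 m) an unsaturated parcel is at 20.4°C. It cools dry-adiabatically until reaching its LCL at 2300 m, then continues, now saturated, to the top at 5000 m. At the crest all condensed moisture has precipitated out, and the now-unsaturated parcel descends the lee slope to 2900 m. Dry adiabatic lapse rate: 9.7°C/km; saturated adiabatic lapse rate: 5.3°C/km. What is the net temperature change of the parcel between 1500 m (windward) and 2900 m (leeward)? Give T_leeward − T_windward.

From 1500 m to 2300 m (dry): cools by 9.7 × 0.8 = 7.76°C, giving 12.64°C.
From 2300 m to 5000 m (saturated): cools by 5.3 × 2.7 = 14.31°C, giving -1.67°C.
From 5000 m to 2900 m (dry descent): warms by 9.7 × 2.1 = 20.37°C, giving 18.7°C.
Net change vs windward start: 18.7 − 20.4 = -1.7°C

-1.7°C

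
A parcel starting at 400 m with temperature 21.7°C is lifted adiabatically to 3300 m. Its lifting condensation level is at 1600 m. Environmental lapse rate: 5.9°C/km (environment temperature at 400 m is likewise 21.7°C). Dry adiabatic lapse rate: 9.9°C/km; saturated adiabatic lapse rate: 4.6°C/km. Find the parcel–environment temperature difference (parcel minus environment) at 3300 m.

-2.59°C (parcel cooler than environment)

Parcel:
  400 → 1600 m (dry, 9.9°C/km): ΔT = -9.9 × 1.2 = -11.88°C → T = 9.82°C
  1600 → 3300 m (saturated, 4.6°C/km): ΔT = -4.6 × 1.7 = -7.82°C → T = 2°C
Environment:
  400 → 3300 m (environment, 5.9°C/km): ΔT = -5.9 × 2.9 = -17.11°C → T = 4.59°C
T_parcel − T_env = 2 − 4.59 = -2.59°C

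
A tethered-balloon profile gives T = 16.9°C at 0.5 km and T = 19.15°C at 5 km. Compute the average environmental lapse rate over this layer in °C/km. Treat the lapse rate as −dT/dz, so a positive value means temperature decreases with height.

-0.5°C/km

Γ = −ΔT/Δz = (16.9 − 19.15) / (5000 − 500) m
  = -2.25°C / 4.5 km = -0.5°C/km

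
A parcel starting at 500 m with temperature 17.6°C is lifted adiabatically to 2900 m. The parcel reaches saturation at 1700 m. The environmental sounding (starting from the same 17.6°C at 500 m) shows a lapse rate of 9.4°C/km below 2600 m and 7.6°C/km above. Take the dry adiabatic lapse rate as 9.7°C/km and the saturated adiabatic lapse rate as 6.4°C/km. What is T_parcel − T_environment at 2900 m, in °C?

Parcel:
  500–1700 m, dry: Δz = 1.2 km ⇒ ΔT = -11.64°C; T = 5.96°C
  1700–2900 m, saturated: Δz = 1.2 km ⇒ ΔT = -7.68°C; T = -1.72°C
Environment:
  500–2600 m, environment, lower layer: Δz = 2.1 km ⇒ ΔT = -19.74°C; T = -2.14°C
  2600–2900 m, environment, upper layer: Δz = 0.3 km ⇒ ΔT = -2.28°C; T = -4.42°C
T_parcel − T_env = -1.72 − (-4.42) = +2.7°C

+2.7°C (parcel warmer than environment)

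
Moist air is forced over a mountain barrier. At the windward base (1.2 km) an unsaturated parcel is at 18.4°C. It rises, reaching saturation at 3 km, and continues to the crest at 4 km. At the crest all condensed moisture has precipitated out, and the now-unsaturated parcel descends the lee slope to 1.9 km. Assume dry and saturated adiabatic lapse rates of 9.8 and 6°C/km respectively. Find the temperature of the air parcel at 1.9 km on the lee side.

15.34°C

1200–3000 m, dry: Δz = 1.8 km ⇒ ΔT = -17.64°C; T = 0.76°C
3000–4000 m, saturated: Δz = 1 km ⇒ ΔT = -6°C; T = -5.24°C
4000–1900 m, dry descent: Δz = 2.1 km ⇒ ΔT = +20.58°C; T = 15.34°C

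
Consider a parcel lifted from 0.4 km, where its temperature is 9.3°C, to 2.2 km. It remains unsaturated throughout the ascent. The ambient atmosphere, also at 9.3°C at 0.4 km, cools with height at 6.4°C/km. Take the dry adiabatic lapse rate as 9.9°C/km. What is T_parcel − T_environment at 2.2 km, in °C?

-6.3°C (parcel cooler than environment)

Parcel:
  Dry to 2200 m: -9.9 × 1.8 km = -17.82°C, so T = -8.52°C.
Environment:
  Environment to 2200 m: -6.4 × 1.8 km = -11.52°C, so T = -2.22°C.
T_parcel − T_env = -8.52 − (-2.22) = -6.3°C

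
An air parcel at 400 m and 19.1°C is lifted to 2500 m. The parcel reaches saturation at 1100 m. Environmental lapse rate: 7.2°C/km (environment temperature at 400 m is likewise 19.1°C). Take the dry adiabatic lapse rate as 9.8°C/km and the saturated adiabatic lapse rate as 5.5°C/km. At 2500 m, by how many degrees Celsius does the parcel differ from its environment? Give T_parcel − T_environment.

Parcel:
  400 → 1100 m (dry, 9.8°C/km): ΔT = -9.8 × 0.7 = -6.86°C → T = 12.24°C
  1100 → 2500 m (saturated, 5.5°C/km): ΔT = -5.5 × 1.4 = -7.7°C → T = 4.54°C
Environment:
  400 → 2500 m (environment, 7.2°C/km): ΔT = -7.2 × 2.1 = -15.12°C → T = 3.98°C
T_parcel − T_env = 4.54 − 3.98 = +0.56°C

+0.56°C (parcel warmer than environment)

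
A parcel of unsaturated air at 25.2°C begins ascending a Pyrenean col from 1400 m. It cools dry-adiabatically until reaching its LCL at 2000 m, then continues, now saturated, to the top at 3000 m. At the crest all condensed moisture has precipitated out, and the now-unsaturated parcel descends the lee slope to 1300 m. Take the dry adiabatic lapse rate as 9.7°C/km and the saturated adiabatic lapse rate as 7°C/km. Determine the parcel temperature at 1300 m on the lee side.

1400 → 2000 m (dry, 9.7°C/km): ΔT = -9.7 × 0.6 = -5.82°C → T = 19.38°C
2000 → 3000 m (saturated, 7°C/km): ΔT = -7 × 1 = -7°C → T = 12.38°C
3000 → 1300 m (dry descent, 9.7°C/km): ΔT = +9.7 × 1.7 = +16.49°C → T = 28.87°C

28.87°C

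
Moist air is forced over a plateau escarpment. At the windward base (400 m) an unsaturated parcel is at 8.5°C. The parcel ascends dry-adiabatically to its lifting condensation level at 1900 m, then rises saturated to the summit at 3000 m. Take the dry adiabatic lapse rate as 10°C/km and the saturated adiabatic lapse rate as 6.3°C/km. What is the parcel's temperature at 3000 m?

-13.43°C

From 400 m to 1900 m (dry): cools by 10 × 1.5 = 15°C, giving -6.5°C.
From 1900 m to 3000 m (saturated): cools by 6.3 × 1.1 = 6.93°C, giving -13.43°C.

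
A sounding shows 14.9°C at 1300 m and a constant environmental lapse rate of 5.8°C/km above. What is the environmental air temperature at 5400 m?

-8.88°C

1300 → 5400 m (environmental, 5.8°C/km): ΔT = -5.8 × 4.1 = -23.78°C → T = -8.88°C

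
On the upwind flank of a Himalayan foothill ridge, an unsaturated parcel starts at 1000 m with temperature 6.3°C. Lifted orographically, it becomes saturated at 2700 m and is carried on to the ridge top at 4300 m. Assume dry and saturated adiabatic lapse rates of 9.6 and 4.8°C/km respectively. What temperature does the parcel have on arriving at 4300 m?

Dry to 2700 m: -9.6 × 1.7 km = -16.32°C, so T = -10.02°C.
Saturated to 4300 m: -4.8 × 1.6 km = -7.68°C, so T = -17.7°C.

-17.7°C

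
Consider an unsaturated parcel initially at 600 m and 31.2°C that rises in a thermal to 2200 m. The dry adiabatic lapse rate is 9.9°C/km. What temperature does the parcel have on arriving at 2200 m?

From 600 m to 2200 m (dry adiabatic): cools by 9.9 × 1.6 = 15.84°C, giving 15.36°C.

15.36°C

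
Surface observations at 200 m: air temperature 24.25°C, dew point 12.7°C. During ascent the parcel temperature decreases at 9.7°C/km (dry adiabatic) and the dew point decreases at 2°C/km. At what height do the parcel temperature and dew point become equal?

T and T_d converge at 9.7 − 2 = 7.7°C per km
Height above start = (24.25 − 12.7) / 7.7 = 1.5 km
LCL altitude = 200 m + 1500 m = 1700 m

1700 m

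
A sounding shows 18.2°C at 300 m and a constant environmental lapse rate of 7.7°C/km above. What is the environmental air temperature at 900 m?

13.58°C

300 → 900 m (environmental, 7.7°C/km): ΔT = -7.7 × 0.6 = -4.62°C → T = 13.58°C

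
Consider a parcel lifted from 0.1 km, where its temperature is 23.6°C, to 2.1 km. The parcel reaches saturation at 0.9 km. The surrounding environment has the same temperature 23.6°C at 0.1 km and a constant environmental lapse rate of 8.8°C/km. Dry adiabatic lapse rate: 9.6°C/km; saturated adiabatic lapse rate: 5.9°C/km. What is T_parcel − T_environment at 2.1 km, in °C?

Parcel:
  From 100 m to 900 m (dry): cools by 9.6 × 0.8 = 7.68°C, giving 15.92°C.
  From 900 m to 2100 m (saturated): cools by 5.9 × 1.2 = 7.08°C, giving 8.84°C.
Environment:
  From 100 m to 2100 m (environment): cools by 8.8 × 2 = 17.6°C, giving 6°C.
T_parcel − T_env = 8.84 − 6 = +2.84°C

+2.84°C (parcel warmer than environment)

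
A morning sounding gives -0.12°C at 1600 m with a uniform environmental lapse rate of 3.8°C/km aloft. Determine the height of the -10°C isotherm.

Height above start = (-0.12 − (-10)) / 3.8 = 2.6 km
Altitude = 1600 m + 2600 m = 4200 m

4200 m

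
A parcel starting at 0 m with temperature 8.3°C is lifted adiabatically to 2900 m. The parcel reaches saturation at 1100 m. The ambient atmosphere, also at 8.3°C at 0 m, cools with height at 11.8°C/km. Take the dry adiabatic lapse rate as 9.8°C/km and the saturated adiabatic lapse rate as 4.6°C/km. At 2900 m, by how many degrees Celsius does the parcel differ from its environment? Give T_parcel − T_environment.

+15.16°C (parcel warmer than environment)

Parcel:
  0 → 1100 m (dry, 9.8°C/km): ΔT = -9.8 × 1.1 = -10.78°C → T = -2.48°C
  1100 → 2900 m (saturated, 4.6°C/km): ΔT = -4.6 × 1.8 = -8.28°C → T = -10.76°C
Environment:
  0 → 2900 m (environment, 11.8°C/km): ΔT = -11.8 × 2.9 = -34.22°C → T = -25.92°C
T_parcel − T_env = -10.76 − (-25.92) = +15.16°C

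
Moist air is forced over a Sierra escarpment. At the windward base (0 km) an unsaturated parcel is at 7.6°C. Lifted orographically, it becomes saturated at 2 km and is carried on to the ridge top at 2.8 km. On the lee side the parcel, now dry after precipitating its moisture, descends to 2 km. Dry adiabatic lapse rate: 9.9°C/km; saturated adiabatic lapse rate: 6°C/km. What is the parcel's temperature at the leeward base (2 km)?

Dry to 2000 m: -9.9 × 2 km = -19.8°C, so T = -12.2°C.
Saturated to 2800 m: -6 × 0.8 km = -4.8°C, so T = -17°C.
Dry descent to 2000 m: +9.9 × 0.8 km = +7.92°C, so T = -9.08°C.

-9.08°C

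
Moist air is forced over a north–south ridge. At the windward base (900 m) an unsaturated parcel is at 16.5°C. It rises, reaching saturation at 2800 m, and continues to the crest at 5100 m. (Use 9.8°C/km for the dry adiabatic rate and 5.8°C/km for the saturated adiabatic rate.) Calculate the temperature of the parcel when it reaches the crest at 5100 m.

Dry to 2800 m: -9.8 × 1.9 km = -18.62°C, so T = -2.12°C.
Saturated to 5100 m: -5.8 × 2.3 km = -13.34°C, so T = -15.46°C.

-15.46°C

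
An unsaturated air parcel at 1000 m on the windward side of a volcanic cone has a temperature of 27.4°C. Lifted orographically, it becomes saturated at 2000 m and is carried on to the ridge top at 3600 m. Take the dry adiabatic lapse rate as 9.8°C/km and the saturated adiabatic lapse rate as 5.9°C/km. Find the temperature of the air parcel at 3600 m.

1000–2000 m, dry: Δz = 1 km ⇒ ΔT = -9.8°C; T = 17.6°C
2000–3600 m, saturated: Δz = 1.6 km ⇒ ΔT = -9.44°C; T = 8.16°C

8.16°C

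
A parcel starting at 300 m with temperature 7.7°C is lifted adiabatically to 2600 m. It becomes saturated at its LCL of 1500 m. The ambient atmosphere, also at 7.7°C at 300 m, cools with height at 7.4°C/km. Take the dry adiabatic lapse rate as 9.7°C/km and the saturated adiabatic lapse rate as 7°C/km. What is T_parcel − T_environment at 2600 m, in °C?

-2.32°C (parcel cooler than environment)

Parcel:
  300 → 1500 m (dry, 9.7°C/km): ΔT = -9.7 × 1.2 = -11.64°C → T = -3.94°C
  1500 → 2600 m (saturated, 7°C/km): ΔT = -7 × 1.1 = -7.7°C → T = -11.64°C
Environment:
  300 → 2600 m (environment, 7.4°C/km): ΔT = -7.4 × 2.3 = -17.02°C → T = -9.32°C
T_parcel − T_env = -11.64 − (-9.32) = -2.32°C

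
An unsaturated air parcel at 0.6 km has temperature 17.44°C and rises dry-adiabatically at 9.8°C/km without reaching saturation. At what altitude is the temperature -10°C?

3.4 km

Height above start = (17.44 − (-10)) / 9.8 = 2.8 km
Altitude = 600 m + 2800 m = 3400 m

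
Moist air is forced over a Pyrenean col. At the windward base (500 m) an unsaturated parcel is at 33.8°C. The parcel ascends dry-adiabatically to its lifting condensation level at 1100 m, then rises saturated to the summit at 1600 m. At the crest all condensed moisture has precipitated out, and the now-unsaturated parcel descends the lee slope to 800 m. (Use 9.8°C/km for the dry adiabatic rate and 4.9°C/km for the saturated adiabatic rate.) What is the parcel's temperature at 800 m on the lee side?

33.31°C

500–1100 m, dry: Δz = 0.6 km ⇒ ΔT = -5.88°C; T = 27.92°C
1100–1600 m, saturated: Δz = 0.5 km ⇒ ΔT = -2.45°C; T = 25.47°C
1600–800 m, dry descent: Δz = 0.8 km ⇒ ΔT = +7.84°C; T = 33.31°C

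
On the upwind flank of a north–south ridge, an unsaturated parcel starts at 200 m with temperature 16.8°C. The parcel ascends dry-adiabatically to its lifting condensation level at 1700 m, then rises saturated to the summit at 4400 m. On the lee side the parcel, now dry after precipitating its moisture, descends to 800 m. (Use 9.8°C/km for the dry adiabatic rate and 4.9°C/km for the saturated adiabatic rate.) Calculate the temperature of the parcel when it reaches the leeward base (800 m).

24.15°C

200–1700 m, dry: Δz = 1.5 km ⇒ ΔT = -14.7°C; T = 2.1°C
1700–4400 m, saturated: Δz = 2.7 km ⇒ ΔT = -13.23°C; T = -11.13°C
4400–800 m, dry descent: Δz = 3.6 km ⇒ ΔT = +35.28°C; T = 24.15°C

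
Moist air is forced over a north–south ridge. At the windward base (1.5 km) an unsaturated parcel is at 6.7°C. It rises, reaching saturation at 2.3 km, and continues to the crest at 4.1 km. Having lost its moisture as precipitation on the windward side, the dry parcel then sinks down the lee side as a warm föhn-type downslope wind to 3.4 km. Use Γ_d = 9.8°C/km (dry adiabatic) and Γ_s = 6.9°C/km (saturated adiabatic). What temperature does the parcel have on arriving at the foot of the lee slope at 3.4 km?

-6.7°C

1500 → 2300 m (dry, 9.8°C/km): ΔT = -9.8 × 0.8 = -7.84°C → T = -1.14°C
2300 → 4100 m (saturated, 6.9°C/km): ΔT = -6.9 × 1.8 = -12.42°C → T = -13.56°C
4100 → 3400 m (dry descent, 9.8°C/km): ΔT = +9.8 × 0.7 = +6.86°C → T = -6.7°C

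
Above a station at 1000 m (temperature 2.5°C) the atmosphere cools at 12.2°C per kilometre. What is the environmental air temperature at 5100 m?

1000 → 5100 m (environmental, 12.2°C/km): ΔT = -12.2 × 4.1 = -50.02°C → T = -47.52°C

-47.52°C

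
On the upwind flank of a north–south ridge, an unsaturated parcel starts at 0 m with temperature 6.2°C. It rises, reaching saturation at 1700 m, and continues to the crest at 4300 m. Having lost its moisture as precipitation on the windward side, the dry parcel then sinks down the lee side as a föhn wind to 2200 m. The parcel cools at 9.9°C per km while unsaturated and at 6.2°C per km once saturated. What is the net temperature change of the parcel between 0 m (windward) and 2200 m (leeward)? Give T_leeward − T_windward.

-12.16°C

Dry to 1700 m: -9.9 × 1.7 km = -16.83°C, so T = -10.63°C.
Saturated to 4300 m: -6.2 × 2.6 km = -16.12°C, so T = -26.75°C.
Dry descent to 2200 m: +9.9 × 2.1 km = +20.79°C, so T = -5.96°C.
Net change vs windward start: -5.96 − 6.2 = -12.16°C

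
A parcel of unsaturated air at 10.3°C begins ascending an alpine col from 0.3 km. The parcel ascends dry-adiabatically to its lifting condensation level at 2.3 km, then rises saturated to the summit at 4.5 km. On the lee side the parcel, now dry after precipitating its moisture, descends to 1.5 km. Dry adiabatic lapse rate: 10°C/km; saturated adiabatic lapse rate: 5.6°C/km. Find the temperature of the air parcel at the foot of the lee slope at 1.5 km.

300 → 2300 m (dry, 10°C/km): ΔT = -10 × 2 = -20°C → T = -9.7°C
2300 → 4500 m (saturated, 5.6°C/km): ΔT = -5.6 × 2.2 = -12.32°C → T = -22.02°C
4500 → 1500 m (dry descent, 10°C/km): ΔT = +10 × 3 = +30°C → T = 7.98°C

7.98°C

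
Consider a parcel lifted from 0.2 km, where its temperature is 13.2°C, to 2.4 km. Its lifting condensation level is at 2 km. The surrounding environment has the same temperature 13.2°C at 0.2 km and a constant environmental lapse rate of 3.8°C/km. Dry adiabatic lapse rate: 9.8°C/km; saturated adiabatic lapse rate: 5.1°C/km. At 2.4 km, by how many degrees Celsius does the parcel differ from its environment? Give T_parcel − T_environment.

Parcel:
  Dry to 2000 m: -9.8 × 1.8 km = -17.64°C, so T = -4.44°C.
  Saturated to 2400 m: -5.1 × 0.4 km = -2.04°C, so T = -6.48°C.
Environment:
  Environment to 2400 m: -3.8 × 2.2 km = -8.36°C, so T = 4.84°C.
T_parcel − T_env = -6.48 − 4.84 = -11.32°C

-11.32°C (parcel cooler than environment)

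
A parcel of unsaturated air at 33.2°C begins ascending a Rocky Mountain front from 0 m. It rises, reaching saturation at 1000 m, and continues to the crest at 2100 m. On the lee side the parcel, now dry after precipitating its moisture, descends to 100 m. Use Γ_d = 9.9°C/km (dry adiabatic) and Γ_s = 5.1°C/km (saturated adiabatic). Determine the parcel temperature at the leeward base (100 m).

Dry to 1000 m: -9.9 × 1 km = -9.9°C, so T = 23.3°C.
Saturated to 2100 m: -5.1 × 1.1 km = -5.61°C, so T = 17.69°C.
Dry descent to 100 m: +9.9 × 2 km = +19.8°C, so T = 37.49°C.

37.49°C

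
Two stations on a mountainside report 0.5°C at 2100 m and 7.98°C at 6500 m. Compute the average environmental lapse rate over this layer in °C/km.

Γ = −ΔT/Δz = (0.5 − 7.98) / (6500 − 2100) m
  = -7.48°C / 4.4 km = -1.7°C/km

-1.7°C/km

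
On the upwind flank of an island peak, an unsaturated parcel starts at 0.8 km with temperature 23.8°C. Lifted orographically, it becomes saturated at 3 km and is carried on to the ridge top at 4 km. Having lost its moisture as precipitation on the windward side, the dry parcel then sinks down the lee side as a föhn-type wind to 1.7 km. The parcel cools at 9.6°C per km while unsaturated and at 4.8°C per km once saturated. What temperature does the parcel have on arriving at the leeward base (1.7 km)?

800–3000 m, dry: Δz = 2.2 km ⇒ ΔT = -21.12°C; T = 2.68°C
3000–4000 m, saturated: Δz = 1 km ⇒ ΔT = -4.8°C; T = -2.12°C
4000–1700 m, dry descent: Δz = 2.3 km ⇒ ΔT = +22.08°C; T = 19.96°C

19.96°C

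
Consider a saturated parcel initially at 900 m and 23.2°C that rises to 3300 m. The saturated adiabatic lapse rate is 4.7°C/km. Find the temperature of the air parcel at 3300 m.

11.92°C

From 900 m to 3300 m (saturated adiabatic): cools by 4.7 × 2.4 = 11.28°C, giving 11.92°C.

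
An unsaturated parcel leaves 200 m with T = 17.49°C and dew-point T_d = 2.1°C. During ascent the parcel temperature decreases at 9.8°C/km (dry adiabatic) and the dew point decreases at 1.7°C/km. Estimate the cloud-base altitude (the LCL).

2100 m

T and T_d converge at 9.8 − 1.7 = 8.1°C per km
Height above start = (17.49 − 2.1) / 8.1 = 1.9 km
LCL altitude = 200 m + 1900 m = 2100 m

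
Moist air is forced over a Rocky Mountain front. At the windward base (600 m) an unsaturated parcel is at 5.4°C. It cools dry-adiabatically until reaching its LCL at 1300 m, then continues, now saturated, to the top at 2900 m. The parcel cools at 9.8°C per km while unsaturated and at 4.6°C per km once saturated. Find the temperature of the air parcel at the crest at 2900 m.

-8.82°C

Dry to 1300 m: -9.8 × 0.7 km = -6.86°C, so T = -1.46°C.
Saturated to 2900 m: -4.6 × 1.6 km = -7.36°C, so T = -8.82°C.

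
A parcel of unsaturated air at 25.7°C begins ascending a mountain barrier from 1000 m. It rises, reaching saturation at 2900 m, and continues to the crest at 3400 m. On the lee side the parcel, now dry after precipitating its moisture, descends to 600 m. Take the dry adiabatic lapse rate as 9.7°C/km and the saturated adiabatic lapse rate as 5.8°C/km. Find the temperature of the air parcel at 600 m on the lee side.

31.53°C

From 1000 m to 2900 m (dry): cools by 9.7 × 1.9 = 18.43°C, giving 7.27°C.
From 2900 m to 3400 m (saturated): cools by 5.8 × 0.5 = 2.9°C, giving 4.37°C.
From 3400 m to 600 m (dry descent): warms by 9.7 × 2.8 = 27.16°C, giving 31.53°C.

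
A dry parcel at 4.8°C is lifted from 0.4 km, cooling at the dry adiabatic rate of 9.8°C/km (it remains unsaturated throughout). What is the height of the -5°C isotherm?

Height above start = (4.8 − (-5)) / 9.8 = 1 km
Altitude = 400 m + 1000 m = 1400 m

1.4 km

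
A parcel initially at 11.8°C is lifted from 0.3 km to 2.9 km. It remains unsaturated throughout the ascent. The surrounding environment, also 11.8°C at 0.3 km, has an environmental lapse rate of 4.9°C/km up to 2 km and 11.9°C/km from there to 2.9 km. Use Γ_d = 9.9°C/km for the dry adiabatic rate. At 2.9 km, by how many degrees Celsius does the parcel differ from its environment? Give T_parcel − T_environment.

Parcel:
  300 → 2900 m (dry, 9.9°C/km): ΔT = -9.9 × 2.6 = -25.74°C → T = -13.94°C
Environment:
  300 → 2000 m (environment, lower layer, 4.9°C/km): ΔT = -4.9 × 1.7 = -8.33°C → T = 3.47°C
  2000 → 2900 m (environment, upper layer, 11.9°C/km): ΔT = -11.9 × 0.9 = -10.71°C → T = -7.24°C
T_parcel − T_env = -13.94 − (-7.24) = -6.7°C

-6.7°C (parcel cooler than environment)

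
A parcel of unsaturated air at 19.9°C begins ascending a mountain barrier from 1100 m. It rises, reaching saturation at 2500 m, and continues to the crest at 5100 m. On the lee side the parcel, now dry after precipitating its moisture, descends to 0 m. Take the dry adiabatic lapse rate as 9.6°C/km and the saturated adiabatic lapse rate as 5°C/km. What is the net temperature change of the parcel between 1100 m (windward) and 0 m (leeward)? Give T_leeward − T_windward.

1100–2500 m, dry: Δz = 1.4 km ⇒ ΔT = -13.44°C; T = 6.46°C
2500–5100 m, saturated: Δz = 2.6 km ⇒ ΔT = -13°C; T = -6.54°C
5100–0 m, dry descent: Δz = 5.1 km ⇒ ΔT = +48.96°C; T = 42.42°C
Net change vs windward start: 42.42 − 19.9 = +22.52°C

+22.52°C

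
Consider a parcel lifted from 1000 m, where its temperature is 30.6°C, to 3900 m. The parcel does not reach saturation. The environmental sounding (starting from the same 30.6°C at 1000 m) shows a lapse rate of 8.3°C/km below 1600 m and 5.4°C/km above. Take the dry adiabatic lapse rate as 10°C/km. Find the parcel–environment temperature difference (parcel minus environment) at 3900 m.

-11.6°C (parcel cooler than environment)

Parcel:
  1000 → 3900 m (dry, 10°C/km): ΔT = -10 × 2.9 = -29°C → T = 1.6°C
Environment:
  1000 → 1600 m (environment, lower layer, 8.3°C/km): ΔT = -8.3 × 0.6 = -4.98°C → T = 25.62°C
  1600 → 3900 m (environment, upper layer, 5.4°C/km): ΔT = -5.4 × 2.3 = -12.42°C → T = 13.2°C
T_parcel − T_env = 1.6 − 13.2 = -11.6°C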